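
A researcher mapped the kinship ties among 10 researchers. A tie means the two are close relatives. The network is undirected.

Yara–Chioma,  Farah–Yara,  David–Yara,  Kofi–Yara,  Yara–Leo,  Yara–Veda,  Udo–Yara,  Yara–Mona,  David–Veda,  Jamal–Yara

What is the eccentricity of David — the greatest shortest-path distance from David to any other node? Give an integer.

2

Distances from David: Chioma:2, Farah:2, Jamal:2, Kofi:2, Leo:2, Mona:2, Udo:2, Veda:1, Yara:1.
The largest is 2 (to Farah, Leo, Kofi, Jamal, Chioma, Mona, and Udo), so the eccentricity of David is 2.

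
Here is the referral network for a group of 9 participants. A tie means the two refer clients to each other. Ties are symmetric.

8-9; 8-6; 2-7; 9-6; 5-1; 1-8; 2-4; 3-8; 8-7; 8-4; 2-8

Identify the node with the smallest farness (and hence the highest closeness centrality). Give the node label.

Farness (sum of distances to all others) for each node — 1:14, 2:14, 3:16, 4:15, 5:21, 6:15, 7:15, 8:9, 9:15.
The smallest farness is 9, for 8, so 8 has the highest closeness.

8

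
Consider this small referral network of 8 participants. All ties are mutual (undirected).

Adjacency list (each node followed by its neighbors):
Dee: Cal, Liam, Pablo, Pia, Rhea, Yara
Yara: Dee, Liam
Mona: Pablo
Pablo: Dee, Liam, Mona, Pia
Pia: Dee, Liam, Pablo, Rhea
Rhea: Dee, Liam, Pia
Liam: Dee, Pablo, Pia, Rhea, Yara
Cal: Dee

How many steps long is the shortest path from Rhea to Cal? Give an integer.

One shortest route is Rhea – Dee – Cal, which uses 2 edges, and Rhea and Cal are not directly tied, so nothing shorter exists. So d(Rhea,Cal) = 2.

2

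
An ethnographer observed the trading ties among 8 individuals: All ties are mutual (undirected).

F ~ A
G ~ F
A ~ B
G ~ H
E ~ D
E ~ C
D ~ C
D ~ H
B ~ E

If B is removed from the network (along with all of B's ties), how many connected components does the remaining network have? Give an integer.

B's neighbors (A and E) remain reachable from one another through other ties, so the rest of the network stays in one piece.

1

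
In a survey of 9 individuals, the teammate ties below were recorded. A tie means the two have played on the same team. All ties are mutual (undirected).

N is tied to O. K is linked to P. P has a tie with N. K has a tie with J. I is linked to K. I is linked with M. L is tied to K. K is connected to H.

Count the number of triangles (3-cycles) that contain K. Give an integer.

0

K's neighbors are H, I, J, L, and P, but none of them are tied to each other, so no triangle contains K.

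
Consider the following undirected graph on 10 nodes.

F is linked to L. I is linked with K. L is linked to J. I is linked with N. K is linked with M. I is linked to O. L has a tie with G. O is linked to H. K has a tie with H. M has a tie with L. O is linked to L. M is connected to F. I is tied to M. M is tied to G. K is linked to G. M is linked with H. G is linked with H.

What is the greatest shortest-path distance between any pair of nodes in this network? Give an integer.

Eccentricity of each node (its greatest distance to any other): F:3, G:3, H:3, I:3, J:4, K:3, L:3, M:2, N:4, O:2.
The maximum eccentricity is 4, realized for instance by the pair J–N via J – L – M – I – N. So the diameter is 4.

4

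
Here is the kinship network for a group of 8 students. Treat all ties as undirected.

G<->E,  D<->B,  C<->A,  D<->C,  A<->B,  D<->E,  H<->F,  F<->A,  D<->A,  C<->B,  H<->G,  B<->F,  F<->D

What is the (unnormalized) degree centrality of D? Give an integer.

5

D is directly tied to A, B, C, E, and F. That is 5 neighbors, so the degree of D is 5.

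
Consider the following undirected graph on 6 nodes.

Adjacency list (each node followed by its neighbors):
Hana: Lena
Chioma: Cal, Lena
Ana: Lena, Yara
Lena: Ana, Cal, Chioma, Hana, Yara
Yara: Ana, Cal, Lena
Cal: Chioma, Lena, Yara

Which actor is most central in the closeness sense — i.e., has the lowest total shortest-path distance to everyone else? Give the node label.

Farness (sum of distances to all others) for each node — Ana:8, Cal:7, Chioma:8, Hana:9, Lena:5, Yara:7.
The smallest farness is 5, for Lena, so Lena has the highest closeness.

Lena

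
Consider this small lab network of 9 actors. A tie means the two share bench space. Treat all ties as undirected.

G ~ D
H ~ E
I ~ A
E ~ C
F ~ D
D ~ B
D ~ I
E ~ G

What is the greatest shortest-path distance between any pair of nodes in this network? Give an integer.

5

Eccentricity of each node (its greatest distance to any other): A:5, B:4, C:5, D:3, E:4, F:4, G:3, H:5, I:4.
The maximum eccentricity is 5, realized for instance by the pair C–A via C – E – G – D – I – A. So the diameter is 5.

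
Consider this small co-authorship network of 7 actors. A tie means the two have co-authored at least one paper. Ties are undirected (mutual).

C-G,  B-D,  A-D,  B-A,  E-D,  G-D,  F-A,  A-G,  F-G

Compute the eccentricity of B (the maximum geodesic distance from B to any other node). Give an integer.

Distances from B: A:1, C:3, D:1, E:2, F:2, G:2.
The largest is 3 (to C), so the eccentricity of B is 3.

3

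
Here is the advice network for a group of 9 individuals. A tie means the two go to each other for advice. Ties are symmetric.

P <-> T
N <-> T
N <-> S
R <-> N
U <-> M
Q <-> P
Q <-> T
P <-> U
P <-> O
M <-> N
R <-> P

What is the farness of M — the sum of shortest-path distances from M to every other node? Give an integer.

16

Distances from M: N:1, O:3, P:2, Q:3, R:2, S:2, T:2, U:1.
Sum = 1 + 3 + 2 + 3 + 2 + 2 + 2 + 1 = 16.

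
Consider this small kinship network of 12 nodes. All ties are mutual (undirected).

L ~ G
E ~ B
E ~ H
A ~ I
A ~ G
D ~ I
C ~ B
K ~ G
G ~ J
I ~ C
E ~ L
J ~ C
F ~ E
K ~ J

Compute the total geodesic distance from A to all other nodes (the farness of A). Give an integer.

Distances from A: B:3, C:2, D:2, E:3, F:4, G:1, H:4, I:1, J:2, K:2, L:2.
Sum = 3 + 2 + 2 + 3 + 4 + 1 + 4 + 1 + 2 + 2 + 2 = 26.

26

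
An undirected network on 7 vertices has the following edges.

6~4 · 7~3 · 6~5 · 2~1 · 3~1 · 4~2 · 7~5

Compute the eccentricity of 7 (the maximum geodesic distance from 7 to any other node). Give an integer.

Distances from 7: 1:2, 2:3, 3:1, 4:3, 5:1, 6:2.
The largest is 3 (to 4 and 2), so the eccentricity of 7 is 3.

3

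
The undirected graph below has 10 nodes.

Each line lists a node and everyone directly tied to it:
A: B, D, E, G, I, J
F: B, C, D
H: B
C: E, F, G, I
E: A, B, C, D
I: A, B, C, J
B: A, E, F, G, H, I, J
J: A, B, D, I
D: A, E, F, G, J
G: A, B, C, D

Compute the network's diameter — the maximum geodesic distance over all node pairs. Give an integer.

Eccentricity of each node (its greatest distance to any other): A:2, B:2, C:3, D:3, E:2, F:2, G:2, H:3, I:2, J:2.
The maximum eccentricity is 3, realized for instance by the pair C–H via C – F – B – H. So the diameter is 3.

3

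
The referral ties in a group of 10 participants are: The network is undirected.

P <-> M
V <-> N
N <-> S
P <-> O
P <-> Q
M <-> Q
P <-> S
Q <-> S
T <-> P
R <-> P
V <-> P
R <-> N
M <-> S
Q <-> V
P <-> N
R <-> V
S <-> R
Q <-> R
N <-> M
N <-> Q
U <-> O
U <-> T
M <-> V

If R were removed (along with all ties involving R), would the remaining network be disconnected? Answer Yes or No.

No

Even without R, every remaining node can still reach every other (the residual graph is connected), so R is not a cut vertex.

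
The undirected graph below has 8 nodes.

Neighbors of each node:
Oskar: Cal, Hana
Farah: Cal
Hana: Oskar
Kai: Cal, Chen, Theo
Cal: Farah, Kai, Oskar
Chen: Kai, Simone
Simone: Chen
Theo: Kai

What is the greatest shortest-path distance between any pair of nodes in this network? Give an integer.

5

Eccentricity of each node (its greatest distance to any other): Cal:3, Chen:4, Farah:4, Hana:5, Kai:3, Oskar:4, Simone:5, Theo:4.
The maximum eccentricity is 5, realized for instance by the pair Hana–Simone via Hana – Oskar – Cal – Kai – Chen – Simone. So the diameter is 5.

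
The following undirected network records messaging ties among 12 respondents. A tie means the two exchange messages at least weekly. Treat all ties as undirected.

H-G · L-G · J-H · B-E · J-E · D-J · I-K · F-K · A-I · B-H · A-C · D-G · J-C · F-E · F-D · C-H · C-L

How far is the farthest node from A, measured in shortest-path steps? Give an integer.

3

Distances from A: B:3, C:1, D:3, E:3, F:3, G:3, H:2, I:1, J:2, K:2, L:2.
The largest is 3 (to F, D, E, B, and G), so the eccentricity of A is 3.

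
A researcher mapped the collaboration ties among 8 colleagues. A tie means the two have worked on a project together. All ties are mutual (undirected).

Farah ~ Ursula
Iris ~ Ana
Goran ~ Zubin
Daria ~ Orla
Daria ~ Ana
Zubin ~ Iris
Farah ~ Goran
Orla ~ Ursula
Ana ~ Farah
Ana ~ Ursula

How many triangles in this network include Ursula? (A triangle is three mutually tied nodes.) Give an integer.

Ursula's neighbors: Ana, Farah, and Orla.
Neighbor pairs that are themselves tied: Ursula–Ana–Farah. Each forms one triangle with Ursula, for 1 in total.

1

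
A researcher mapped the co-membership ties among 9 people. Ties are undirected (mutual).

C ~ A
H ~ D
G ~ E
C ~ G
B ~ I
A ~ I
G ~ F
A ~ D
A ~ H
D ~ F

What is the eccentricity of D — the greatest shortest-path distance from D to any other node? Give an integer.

Distances from D: A:1, B:3, C:2, E:3, F:1, G:2, H:1, I:2.
The largest is 3 (to E and B), so the eccentricity of D is 3.

3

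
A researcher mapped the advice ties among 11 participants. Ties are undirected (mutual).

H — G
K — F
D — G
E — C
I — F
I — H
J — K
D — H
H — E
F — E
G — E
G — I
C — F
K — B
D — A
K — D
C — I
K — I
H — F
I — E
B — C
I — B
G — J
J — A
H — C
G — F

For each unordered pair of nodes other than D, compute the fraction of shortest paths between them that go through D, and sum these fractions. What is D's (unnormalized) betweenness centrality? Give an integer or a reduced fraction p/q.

Pairs whose geodesics pass through D — A–K: 1/2; A–C: 1; A–B: 1/2; A–G: 1/2; A–E: 2/3; A–H: 1; A–I: 3/5; A–F: 3/5; K–G: 1/4; K–H: 1/3.
All other pairs contribute 0.
Summing the contributions gives betweenness(D) = 119/20.

119/20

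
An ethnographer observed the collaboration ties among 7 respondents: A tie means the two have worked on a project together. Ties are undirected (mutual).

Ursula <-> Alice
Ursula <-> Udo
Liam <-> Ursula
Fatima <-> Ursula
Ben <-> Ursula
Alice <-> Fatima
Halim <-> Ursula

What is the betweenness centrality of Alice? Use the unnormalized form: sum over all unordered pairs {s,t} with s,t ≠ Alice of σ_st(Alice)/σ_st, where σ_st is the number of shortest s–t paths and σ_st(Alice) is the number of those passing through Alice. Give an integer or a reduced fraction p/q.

No shortest path between any pair of other nodes passes through Alice.
Summing the contributions gives betweenness(Alice) = 0.

0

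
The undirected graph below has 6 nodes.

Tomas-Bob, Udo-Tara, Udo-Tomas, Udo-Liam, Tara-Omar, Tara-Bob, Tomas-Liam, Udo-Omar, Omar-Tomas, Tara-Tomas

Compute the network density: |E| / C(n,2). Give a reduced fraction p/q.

2/3

There are 10 edges and 6 nodes, so the maximum possible is C(6,2) = 15.
Density = 10/15 = 2/3.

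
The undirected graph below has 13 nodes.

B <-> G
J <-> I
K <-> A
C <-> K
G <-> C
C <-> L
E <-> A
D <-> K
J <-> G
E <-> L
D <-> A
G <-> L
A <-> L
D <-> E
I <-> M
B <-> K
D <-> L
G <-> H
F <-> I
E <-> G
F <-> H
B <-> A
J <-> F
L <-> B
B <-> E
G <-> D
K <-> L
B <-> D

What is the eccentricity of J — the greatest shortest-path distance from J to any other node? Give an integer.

Distances from J: A:3, B:2, C:2, D:2, E:2, F:1, G:1, H:2, I:1, K:3, L:2, M:2.
The largest is 3 (to K and A), so the eccentricity of J is 3.

3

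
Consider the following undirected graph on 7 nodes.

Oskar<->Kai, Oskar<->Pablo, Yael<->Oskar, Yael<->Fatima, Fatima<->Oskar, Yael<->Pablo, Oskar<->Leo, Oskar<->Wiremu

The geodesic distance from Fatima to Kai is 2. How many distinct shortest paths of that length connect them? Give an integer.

1

The shortest distance is 2, and the only length-2 path is Fatima–Oskar–Kai. So there is exactly 1 shortest path.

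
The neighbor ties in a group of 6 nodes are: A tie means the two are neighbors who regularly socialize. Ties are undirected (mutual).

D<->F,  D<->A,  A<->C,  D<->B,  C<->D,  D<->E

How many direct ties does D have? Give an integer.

5

D is directly tied to A, B, C, E, and F. That is 5 neighbors, so the degree of D is 5.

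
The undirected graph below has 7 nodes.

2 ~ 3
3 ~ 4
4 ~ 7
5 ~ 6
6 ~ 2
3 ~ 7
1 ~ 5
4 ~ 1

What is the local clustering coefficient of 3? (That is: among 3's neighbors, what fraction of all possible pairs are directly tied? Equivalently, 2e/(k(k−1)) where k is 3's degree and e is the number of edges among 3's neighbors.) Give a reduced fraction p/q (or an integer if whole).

1/3

3's neighbors: 2, 4, and 7 (k = 3).
Possible neighbor pairs: C(3,2) = 3. Edges among them: 4–7 → e = 1.
Clustering(3) = 1/3.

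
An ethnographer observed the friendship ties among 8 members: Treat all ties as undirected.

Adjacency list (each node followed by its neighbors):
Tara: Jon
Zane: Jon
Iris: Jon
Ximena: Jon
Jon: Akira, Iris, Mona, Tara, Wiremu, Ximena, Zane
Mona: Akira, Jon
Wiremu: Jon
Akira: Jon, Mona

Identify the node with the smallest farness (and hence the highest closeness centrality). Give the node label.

Jon

Farness (sum of distances to all others) for each node — Akira:12, Iris:13, Jon:7, Mona:12, Tara:13, Wiremu:13, Ximena:13, Zane:13.
The smallest farness is 7, for Jon, so Jon has the highest closeness.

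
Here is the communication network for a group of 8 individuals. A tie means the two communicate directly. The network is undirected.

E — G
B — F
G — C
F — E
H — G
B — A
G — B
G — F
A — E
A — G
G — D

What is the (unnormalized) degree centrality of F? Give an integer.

3

F is directly tied to B, E, and G. That is 3 neighbors, so the degree of F is 3.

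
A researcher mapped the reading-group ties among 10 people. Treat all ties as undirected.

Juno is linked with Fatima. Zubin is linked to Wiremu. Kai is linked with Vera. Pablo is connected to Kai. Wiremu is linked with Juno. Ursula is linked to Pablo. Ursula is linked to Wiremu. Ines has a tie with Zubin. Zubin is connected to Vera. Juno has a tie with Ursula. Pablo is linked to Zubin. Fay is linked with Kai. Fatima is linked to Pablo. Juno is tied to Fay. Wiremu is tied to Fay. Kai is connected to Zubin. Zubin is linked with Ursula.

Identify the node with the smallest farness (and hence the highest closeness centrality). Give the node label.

Zubin

Farness (sum of distances to all others) for each node — Fatima:18, Fay:16, Ines:20, Juno:16, Kai:14, Pablo:14, Ursula:14, Vera:18, Wiremu:14, Zubin:12.
The smallest farness is 12, for Zubin, so Zubin has the highest closeness.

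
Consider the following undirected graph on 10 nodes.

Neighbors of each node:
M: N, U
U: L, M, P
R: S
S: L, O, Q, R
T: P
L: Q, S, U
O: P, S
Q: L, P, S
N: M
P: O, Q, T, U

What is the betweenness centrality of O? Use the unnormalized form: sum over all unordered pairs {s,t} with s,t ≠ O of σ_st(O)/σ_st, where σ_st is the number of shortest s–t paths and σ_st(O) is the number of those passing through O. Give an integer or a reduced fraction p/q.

Pairs whose geodesics pass through O — P–R: 1/2; P–S: 1/2; R–T: 1/2; T–S: 1/2.
All other pairs contribute 0.
Summing the contributions gives betweenness(O) = 2.

2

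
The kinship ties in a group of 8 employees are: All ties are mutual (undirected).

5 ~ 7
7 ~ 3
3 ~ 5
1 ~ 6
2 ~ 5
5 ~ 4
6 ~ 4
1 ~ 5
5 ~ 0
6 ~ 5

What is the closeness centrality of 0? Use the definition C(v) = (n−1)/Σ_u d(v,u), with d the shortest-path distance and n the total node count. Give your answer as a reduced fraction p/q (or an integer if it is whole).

7/13

Distances from 0: 1:2, 2:2, 3:2, 4:2, 5:1, 6:2, 7:2. Sum = 13.
n = 8, so closeness = 7/13.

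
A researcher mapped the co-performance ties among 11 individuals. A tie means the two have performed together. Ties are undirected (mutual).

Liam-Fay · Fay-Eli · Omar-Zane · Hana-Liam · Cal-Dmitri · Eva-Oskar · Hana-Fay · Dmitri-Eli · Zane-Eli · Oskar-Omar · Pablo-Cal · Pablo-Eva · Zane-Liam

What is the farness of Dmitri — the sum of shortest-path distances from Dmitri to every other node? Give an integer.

Distances from Dmitri: Cal:1, Eli:1, Eva:3, Fay:2, Hana:3, Liam:3, Omar:3, Oskar:4, Pablo:2, Zane:2.
Sum = 1 + 1 + 3 + 2 + 3 + 3 + 3 + 4 + 2 + 2 = 24.

24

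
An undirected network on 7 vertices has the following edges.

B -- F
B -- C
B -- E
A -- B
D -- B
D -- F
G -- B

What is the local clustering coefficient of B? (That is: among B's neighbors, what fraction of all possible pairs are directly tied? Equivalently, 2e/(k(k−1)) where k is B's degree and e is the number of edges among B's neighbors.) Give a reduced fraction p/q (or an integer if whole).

B's neighbors: A, C, D, E, F, and G (k = 6).
Possible neighbor pairs: C(6,2) = 15. Edges among them: D–F → e = 1.
Clustering(B) = 1/15.

1/15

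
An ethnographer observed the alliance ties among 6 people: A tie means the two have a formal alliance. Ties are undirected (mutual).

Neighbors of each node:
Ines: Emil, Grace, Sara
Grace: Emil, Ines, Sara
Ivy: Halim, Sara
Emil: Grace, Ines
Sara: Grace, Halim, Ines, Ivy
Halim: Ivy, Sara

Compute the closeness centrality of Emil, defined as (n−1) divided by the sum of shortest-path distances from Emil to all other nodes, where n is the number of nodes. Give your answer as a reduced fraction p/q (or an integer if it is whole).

Distances from Emil: Grace:1, Halim:3, Ines:1, Ivy:3, Sara:2. Sum = 10.
n = 6, so closeness = 5/10 = 1/2.

1/2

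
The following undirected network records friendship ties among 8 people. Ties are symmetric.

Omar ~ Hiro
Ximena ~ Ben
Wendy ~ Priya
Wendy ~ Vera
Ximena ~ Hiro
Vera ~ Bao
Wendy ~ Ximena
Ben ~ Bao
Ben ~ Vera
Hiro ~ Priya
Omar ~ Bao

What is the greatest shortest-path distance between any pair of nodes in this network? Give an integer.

3

Eccentricity of each node (its greatest distance to any other): Bao:3, Ben:3, Hiro:3, Omar:3, Priya:3, Vera:3, Wendy:3, Ximena:2.
The maximum eccentricity is 3, realized for instance by the pair Priya–Ben via Priya – Wendy – Ximena – Ben. So the diameter is 3.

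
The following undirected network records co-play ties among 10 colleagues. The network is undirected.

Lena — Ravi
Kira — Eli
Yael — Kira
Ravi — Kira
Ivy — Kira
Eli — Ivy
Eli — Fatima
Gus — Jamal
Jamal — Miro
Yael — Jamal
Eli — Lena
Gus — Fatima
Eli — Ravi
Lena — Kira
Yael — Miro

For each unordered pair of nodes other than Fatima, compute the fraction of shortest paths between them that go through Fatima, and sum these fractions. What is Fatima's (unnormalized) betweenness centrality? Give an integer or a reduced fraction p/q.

Pairs whose geodesics pass through Fatima — Ivy–Gus: 1; Kira–Gus: 1/2; Eli–Gus: 1; Eli–Jamal: 1/2; Ravi–Gus: 1; Lena–Gus: 1.
All other pairs contribute 0.
Summing the contributions gives betweenness(Fatima) = 5.

5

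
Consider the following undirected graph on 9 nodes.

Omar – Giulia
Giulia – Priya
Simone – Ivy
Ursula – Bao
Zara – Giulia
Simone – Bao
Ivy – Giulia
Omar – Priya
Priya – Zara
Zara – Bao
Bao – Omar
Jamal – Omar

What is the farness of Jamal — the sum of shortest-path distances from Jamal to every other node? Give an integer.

Distances from Jamal: Bao:2, Giulia:2, Ivy:3, Omar:1, Priya:2, Simone:3, Ursula:3, Zara:3.
Sum = 2 + 2 + 3 + 1 + 2 + 3 + 3 + 3 = 19.

19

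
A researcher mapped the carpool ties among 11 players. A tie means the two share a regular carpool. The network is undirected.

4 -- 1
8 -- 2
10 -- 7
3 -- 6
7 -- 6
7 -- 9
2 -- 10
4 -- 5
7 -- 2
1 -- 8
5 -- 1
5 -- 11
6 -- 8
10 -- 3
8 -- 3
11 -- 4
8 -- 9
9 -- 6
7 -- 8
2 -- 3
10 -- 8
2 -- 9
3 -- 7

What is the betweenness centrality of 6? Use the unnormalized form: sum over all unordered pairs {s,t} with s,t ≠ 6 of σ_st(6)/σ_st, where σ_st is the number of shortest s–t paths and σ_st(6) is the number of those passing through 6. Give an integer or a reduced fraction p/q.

Pairs whose geodesics pass through 6 — 3–9: 1/4.
All other pairs contribute 0.
Summing the contributions gives betweenness(6) = 1/4.

1/4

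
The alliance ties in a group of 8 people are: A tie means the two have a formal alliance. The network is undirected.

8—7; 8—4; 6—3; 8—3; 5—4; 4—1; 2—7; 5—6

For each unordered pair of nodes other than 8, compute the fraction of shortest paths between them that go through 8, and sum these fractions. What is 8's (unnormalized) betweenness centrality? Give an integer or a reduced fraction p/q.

12

Pairs whose geodesics pass through 8 — 5–2: 1; 5–7: 1; 4–2: 1; 4–7: 1; 4–3: 1; 6–2: 1; 6–7: 1; 2–3: 1; 2–1: 1; 7–3: 1; 7–1: 1; 3–1: 1.
All other pairs contribute 0.
Summing the contributions gives betweenness(8) = 12.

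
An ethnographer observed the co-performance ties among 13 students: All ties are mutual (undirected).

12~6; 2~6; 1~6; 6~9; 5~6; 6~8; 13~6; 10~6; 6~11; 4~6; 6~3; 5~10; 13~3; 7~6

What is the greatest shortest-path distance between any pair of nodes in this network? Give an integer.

Eccentricity of each node (its greatest distance to any other): 1:2, 2:2, 3:2, 4:2, 5:2, 6:1, 7:2, 8:2, 9:2, 10:2, 11:2, 12:2, 13:2.
The maximum eccentricity is 2, realized for instance by the pair 12–10 via 12 – 6 – 10. So the diameter is 2.

2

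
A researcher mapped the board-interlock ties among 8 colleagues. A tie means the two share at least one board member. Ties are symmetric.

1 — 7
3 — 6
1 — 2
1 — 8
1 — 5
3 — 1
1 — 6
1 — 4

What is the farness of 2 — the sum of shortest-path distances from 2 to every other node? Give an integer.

Distances from 2: 1:1, 3:2, 4:2, 5:2, 6:2, 7:2, 8:2.
Sum = 1 + 2 + 2 + 2 + 2 + 2 + 2 = 13.

13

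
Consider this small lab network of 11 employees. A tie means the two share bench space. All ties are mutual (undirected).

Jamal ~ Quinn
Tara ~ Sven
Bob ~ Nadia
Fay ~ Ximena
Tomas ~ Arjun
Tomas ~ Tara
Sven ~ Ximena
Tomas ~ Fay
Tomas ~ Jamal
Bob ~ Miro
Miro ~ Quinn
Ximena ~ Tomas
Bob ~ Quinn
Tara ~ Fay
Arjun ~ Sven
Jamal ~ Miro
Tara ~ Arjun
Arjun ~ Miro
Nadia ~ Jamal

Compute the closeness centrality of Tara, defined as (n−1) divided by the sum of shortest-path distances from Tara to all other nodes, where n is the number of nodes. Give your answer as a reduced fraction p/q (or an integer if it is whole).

Distances from Tara: Arjun:1, Bob:3, Fay:1, Jamal:2, Miro:2, Nadia:3, Quinn:3, Sven:1, Tomas:1, Ximena:2. Sum = 19.
n = 11, so closeness = 10/19.

10/19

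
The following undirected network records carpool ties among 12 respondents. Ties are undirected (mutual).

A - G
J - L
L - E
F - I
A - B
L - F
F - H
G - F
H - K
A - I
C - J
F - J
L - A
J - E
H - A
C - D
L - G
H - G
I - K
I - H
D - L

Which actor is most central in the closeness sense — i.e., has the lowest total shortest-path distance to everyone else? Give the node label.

Farness (sum of distances to all others) for each node — A:18, B:28, C:28, D:25, E:25, F:18, G:19, H:20, I:21, J:20, K:29, L:17.
The smallest farness is 17, for L, so L has the highest closeness.

L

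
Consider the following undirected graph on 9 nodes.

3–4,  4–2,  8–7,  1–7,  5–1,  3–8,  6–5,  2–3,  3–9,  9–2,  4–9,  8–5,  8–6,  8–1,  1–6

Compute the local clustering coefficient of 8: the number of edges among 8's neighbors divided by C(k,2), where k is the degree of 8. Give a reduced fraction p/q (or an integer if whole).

2/5

8's neighbors: 1, 3, 5, 6, and 7 (k = 5).
Possible neighbor pairs: C(5,2) = 10. Edges among them: 1–5, 1–6, 1–7, 5–6 → e = 4.
Clustering(8) = 4/10 = 2/5.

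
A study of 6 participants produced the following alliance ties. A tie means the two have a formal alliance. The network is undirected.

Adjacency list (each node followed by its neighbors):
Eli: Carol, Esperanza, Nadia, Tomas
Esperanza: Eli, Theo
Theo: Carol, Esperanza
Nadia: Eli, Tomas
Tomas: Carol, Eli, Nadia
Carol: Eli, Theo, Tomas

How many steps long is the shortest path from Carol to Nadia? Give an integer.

2

One shortest route is Carol – Eli – Nadia, which uses 2 edges, and Carol and Nadia are not directly tied, so nothing shorter exists. So d(Carol,Nadia) = 2.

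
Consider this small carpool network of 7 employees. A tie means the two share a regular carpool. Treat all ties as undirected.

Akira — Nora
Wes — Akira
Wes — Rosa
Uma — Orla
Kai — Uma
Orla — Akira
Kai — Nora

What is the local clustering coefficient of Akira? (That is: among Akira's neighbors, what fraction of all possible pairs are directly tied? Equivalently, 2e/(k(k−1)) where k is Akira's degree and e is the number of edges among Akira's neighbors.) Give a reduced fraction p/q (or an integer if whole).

0

Akira's neighbors: Nora, Orla, and Wes (k = 3).
Possible neighbor pairs: C(3,2) = 3. Edges among them: none → e = 0.
Clustering(Akira) = 0/3 = 0.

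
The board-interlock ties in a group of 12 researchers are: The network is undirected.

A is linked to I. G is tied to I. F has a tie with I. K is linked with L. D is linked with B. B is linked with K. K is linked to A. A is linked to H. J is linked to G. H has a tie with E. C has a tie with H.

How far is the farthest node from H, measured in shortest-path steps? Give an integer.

4

Distances from H: A:1, B:3, C:1, D:4, E:1, F:3, G:3, I:2, J:4, K:2, L:3.
The largest is 4 (to D and J), so the eccentricity of H is 4.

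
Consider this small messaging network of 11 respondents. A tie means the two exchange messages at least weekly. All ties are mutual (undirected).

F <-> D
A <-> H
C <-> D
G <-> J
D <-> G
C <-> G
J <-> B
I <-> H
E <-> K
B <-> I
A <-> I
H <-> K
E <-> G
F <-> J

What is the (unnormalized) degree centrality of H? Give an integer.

H is directly tied to A, I, and K. That is 3 neighbors, so the degree of H is 3.

3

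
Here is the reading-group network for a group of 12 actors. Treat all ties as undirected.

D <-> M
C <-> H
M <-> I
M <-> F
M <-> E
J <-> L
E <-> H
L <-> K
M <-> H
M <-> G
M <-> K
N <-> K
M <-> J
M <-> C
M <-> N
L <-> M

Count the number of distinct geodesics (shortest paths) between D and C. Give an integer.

1

The shortest distance is 2, and the only length-2 path is D–M–C. So there is exactly 1 shortest path.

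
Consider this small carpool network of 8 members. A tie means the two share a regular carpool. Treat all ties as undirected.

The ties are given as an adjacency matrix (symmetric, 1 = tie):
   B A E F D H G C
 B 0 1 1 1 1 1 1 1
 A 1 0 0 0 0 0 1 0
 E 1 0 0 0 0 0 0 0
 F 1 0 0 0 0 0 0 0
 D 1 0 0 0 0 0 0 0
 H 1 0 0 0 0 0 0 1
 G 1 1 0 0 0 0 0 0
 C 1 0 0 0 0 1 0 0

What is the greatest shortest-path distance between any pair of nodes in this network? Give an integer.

2

Eccentricity of each node (its greatest distance to any other): A:2, B:1, C:2, D:2, E:2, F:2, G:2, H:2.
The maximum eccentricity is 2, realized for instance by the pair A–E via A – B – E. So the diameter is 2.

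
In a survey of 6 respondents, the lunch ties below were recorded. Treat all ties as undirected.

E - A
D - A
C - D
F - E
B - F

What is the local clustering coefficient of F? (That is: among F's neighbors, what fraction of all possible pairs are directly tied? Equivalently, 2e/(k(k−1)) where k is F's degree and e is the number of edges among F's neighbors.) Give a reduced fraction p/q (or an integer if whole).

0

F's neighbors: B and E (k = 2).
Possible neighbor pairs: C(2,2) = 1. Edges among them: none → e = 0.
Clustering(F) = 0/1.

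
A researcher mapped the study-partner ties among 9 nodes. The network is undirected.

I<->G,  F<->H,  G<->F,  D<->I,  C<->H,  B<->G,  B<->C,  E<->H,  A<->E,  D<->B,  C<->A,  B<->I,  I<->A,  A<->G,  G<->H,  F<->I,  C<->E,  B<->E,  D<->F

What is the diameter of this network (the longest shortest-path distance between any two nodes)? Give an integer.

Eccentricity of each node (its greatest distance to any other): A:2, B:2, C:2, D:2, E:2, F:2, G:2, H:2, I:2.
The maximum eccentricity is 2, realized for instance by the pair I–E via I – B – E. So the diameter is 2.

2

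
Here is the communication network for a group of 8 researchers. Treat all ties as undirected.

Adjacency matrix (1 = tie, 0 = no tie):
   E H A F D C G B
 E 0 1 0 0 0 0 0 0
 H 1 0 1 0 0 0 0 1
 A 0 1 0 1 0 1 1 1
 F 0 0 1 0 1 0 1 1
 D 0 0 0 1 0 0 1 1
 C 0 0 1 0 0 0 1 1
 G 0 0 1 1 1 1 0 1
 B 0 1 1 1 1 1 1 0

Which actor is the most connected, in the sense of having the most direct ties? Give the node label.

Degrees — A:5, B:6, C:3, D:3, E:1, F:4, G:5, H:3.
The maximum is 6, attained only by B.

B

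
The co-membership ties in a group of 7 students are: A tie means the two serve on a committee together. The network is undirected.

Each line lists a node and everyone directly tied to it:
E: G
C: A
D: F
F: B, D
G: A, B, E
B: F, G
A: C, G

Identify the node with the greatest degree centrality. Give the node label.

G

Degrees — A:2, B:2, C:1, D:1, E:1, F:2, G:3.
The maximum is 3, attained only by G.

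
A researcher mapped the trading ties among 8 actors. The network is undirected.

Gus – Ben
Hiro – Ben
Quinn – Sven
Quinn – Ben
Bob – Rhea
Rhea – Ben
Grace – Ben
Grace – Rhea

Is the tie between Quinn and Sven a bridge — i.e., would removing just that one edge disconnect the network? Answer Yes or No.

Yes

Without the Quinn–Sven edge there is no alternate route between Quinn and Sven, so the network disconnects. It is a bridge.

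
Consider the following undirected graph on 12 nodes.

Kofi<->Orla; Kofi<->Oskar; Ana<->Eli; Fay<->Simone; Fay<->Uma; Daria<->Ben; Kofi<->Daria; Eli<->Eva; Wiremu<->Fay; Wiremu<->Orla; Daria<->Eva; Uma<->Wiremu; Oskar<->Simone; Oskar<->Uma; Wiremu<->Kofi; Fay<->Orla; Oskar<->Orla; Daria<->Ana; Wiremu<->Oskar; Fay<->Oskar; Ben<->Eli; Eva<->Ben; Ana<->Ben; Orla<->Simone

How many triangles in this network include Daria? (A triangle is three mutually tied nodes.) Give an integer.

Daria's neighbors: Ana, Ben, Eva, and Kofi.
Neighbor pairs that are themselves tied: Daria–Ana–Ben; Daria–Ben–Eva. Each forms one triangle with Daria, for 2 in total.

2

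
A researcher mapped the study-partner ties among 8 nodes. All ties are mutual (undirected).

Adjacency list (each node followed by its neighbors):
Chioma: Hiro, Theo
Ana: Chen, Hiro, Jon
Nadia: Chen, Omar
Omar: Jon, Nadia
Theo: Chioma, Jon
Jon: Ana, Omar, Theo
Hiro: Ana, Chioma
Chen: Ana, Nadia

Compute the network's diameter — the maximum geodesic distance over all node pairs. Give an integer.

4

Eccentricity of each node (its greatest distance to any other): Ana:2, Chen:3, Chioma:4, Hiro:3, Jon:2, Nadia:4, Omar:3, Theo:3.
The maximum eccentricity is 4, realized for instance by the pair Nadia–Chioma via Nadia – Omar – Jon – Theo – Chioma. So the diameter is 4.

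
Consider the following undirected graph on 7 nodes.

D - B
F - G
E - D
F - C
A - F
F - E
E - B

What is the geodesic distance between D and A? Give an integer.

One shortest route is D – E – F – A, which uses 3 edges, and at distance 2 from D we only reach {F}, which does not include A. So d(D,A) = 3.

3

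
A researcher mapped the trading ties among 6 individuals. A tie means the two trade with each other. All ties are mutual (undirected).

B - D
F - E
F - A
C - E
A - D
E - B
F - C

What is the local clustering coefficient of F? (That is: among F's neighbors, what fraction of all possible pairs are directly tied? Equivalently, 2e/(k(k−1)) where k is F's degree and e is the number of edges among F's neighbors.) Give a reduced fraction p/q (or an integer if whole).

1/3

F's neighbors: A, C, and E (k = 3).
Possible neighbor pairs: C(3,2) = 3. Edges among them: C–E → e = 1.
Clustering(F) = 1/3.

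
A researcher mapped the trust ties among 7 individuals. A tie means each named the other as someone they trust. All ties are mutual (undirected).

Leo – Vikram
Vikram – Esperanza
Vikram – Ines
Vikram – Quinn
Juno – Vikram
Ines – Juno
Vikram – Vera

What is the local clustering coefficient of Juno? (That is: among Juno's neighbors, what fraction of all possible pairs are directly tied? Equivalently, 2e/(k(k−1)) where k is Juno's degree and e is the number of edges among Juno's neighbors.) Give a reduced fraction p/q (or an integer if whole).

Juno's neighbors: Ines and Vikram (k = 2).
Possible neighbor pairs: C(2,2) = 1. Edges among them: Ines–Vikram → e = 1.
Clustering(Juno) = 1/1.

1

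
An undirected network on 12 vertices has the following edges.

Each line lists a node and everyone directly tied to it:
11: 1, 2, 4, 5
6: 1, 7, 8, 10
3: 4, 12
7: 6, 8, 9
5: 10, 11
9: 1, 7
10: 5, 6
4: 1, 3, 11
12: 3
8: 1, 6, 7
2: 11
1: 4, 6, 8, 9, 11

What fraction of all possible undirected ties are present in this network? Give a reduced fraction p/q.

8/33

There are 16 edges and 12 nodes, so the maximum possible is C(12,2) = 66.
Density = 16/66 = 8/33.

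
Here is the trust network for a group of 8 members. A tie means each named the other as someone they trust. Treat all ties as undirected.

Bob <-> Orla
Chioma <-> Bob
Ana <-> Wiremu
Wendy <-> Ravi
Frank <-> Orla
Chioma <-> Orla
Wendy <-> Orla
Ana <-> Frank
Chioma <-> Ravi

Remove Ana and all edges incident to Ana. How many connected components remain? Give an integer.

2

Without Ana, the remaining ties split the others into: {Bob, Chioma, Frank, Orla, Ravi, Wendy}; {Wiremu}.
That's 2 separate components.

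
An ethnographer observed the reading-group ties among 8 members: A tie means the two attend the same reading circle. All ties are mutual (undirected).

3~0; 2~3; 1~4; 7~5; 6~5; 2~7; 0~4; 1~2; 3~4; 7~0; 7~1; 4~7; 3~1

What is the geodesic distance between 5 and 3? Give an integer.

One shortest route is 5 – 7 – 4 – 3, which uses 3 edges, and at distance 2 from 5 we only reach {0, 1, 2, 4}, which does not include 3. So d(5,3) = 3.

3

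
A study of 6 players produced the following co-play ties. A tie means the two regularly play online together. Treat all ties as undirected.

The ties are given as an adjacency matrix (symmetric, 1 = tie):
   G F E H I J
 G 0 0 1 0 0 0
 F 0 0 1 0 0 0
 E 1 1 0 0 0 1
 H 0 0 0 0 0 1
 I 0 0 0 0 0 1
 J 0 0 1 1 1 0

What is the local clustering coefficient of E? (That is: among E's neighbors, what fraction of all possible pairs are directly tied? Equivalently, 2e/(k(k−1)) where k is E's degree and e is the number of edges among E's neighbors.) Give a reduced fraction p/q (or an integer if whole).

0

E's neighbors: F, G, and J (k = 3).
Possible neighbor pairs: C(3,2) = 3. Edges among them: none → e = 0.
Clustering(E) = 0/3 = 0.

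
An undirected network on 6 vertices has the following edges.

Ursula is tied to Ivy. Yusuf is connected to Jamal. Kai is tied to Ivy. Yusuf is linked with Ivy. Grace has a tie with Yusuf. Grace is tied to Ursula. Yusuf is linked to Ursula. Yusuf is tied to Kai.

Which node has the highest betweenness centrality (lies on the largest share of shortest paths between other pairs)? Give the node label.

Yusuf

Unnormalized betweenness of each node: Grace:0, Ivy:1/2, Jamal:0, Kai:0, Ursula:1/2, Yusuf:6.
Yusuf has the largest value, 6, making it the main broker — the node through which the most shortest paths run.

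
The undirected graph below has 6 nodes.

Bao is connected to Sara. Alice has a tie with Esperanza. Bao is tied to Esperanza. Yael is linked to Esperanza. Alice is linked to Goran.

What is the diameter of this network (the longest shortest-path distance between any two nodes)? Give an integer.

Eccentricity of each node (its greatest distance to any other): Alice:3, Bao:3, Esperanza:2, Goran:4, Sara:4, Yael:3.
The maximum eccentricity is 4, realized for instance by the pair Sara–Goran via Sara – Bao – Esperanza – Alice – Goran. So the diameter is 4.

4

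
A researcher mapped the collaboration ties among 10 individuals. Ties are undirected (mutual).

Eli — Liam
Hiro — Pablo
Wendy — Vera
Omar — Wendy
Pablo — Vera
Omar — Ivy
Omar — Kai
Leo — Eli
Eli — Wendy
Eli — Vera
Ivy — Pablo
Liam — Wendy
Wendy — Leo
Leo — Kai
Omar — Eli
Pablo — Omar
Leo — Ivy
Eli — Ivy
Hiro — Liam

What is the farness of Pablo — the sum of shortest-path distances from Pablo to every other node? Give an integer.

Distances from Pablo: Eli:2, Hiro:1, Ivy:1, Kai:2, Leo:2, Liam:2, Omar:1, Vera:1, Wendy:2.
Sum = 2 + 1 + 1 + 2 + 2 + 2 + 1 + 1 + 2 = 14.

14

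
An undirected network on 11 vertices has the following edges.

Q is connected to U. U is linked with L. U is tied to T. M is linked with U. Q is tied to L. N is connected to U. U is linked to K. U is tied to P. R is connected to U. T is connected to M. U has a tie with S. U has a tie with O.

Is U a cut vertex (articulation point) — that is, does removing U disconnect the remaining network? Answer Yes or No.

Yes

Removing U leaves {N} with no path to {L and Q}, so the network splits into 8 components. U is a cut vertex.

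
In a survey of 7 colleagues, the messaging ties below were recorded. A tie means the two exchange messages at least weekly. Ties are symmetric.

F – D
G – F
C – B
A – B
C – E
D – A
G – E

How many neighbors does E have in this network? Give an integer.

2

E is directly tied to C and G. That is 2 neighbors, so the degree of E is 2.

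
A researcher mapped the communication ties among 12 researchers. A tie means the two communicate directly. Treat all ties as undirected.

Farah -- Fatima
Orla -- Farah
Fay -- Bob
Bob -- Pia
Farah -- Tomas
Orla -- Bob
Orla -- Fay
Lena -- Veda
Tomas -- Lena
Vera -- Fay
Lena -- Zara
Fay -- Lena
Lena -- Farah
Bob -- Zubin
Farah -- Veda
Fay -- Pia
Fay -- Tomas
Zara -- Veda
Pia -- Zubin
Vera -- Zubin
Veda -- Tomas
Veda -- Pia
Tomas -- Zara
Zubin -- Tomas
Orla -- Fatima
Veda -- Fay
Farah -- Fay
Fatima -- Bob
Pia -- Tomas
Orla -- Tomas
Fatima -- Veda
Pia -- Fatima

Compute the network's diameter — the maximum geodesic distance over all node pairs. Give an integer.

3

Eccentricity of each node (its greatest distance to any other): Bob:3, Farah:2, Fatima:3, Fay:2, Lena:2, Orla:2, Pia:2, Tomas:2, Veda:2, Vera:3, Zara:3, Zubin:2.
The maximum eccentricity is 3, realized for instance by the pair Fatima–Vera via Fatima – Pia – Zubin – Vera. So the diameter is 3.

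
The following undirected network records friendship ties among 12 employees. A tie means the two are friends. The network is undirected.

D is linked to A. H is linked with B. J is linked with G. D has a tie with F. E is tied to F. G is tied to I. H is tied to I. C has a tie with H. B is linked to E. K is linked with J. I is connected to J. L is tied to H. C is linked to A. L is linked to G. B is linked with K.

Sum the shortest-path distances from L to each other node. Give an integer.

Distances from L: A:3, B:2, C:2, D:4, E:3, F:4, G:1, H:1, I:2, J:2, K:3.
Sum = 3 + 2 + 2 + 4 + 3 + 4 + 1 + 1 + 2 + 2 + 3 = 27.

27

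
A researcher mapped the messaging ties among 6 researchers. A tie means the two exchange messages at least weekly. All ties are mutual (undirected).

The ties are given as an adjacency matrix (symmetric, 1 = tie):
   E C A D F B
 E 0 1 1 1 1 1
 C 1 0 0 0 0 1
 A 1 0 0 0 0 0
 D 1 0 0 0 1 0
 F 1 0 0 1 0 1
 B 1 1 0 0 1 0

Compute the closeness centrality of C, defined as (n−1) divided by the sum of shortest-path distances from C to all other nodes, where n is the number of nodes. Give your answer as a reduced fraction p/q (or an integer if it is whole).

Distances from C: A:2, B:1, D:2, E:1, F:2. Sum = 8.
n = 6, so closeness = 5/8.

5/8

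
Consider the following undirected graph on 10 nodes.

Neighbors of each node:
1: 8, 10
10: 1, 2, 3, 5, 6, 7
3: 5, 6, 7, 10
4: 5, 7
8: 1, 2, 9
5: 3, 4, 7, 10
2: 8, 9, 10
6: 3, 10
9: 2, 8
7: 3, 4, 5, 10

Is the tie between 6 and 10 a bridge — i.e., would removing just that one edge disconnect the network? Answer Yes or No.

No

Even without that edge, 6 still reaches 10 via 6 – 3 – 10, so the network stays connected. Not a bridge.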